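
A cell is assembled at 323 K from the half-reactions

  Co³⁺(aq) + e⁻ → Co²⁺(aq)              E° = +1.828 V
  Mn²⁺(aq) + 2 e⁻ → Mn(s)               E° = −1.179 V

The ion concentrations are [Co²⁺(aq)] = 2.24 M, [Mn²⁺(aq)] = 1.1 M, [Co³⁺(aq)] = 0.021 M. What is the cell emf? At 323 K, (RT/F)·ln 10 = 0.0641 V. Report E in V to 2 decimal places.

+2.88 V

Since E°(Co³⁺/Co²⁺) > E°(Mn²⁺/Mn), Co³⁺/Co²⁺ serves as the cathode.
E°cell = +1.828 − (−1.179) = +3.007 V, with n = 2 electrons transferred.
For the overall reaction 2 Co³⁺(aq) + Mn(s) → 2 Co²⁺(aq) + Mn²⁺(aq), Q = ([Co²⁺(aq)]^2·[Mn²⁺(aq)]) / [Co³⁺(aq)]^2 = 1.25×10^4, giving log Q = 4.097.
Applying E = E° − (RT ln10/nF)·log Q gives +3.007 − (0.0641/2)(4.097) = +2.88 V.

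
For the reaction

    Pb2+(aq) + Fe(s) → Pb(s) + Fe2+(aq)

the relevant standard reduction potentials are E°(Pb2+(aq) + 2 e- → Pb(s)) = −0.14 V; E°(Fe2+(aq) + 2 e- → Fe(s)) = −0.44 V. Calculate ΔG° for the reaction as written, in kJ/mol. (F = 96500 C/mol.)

In the reaction as written Pb2+(aq) is reduced, so the Pb²⁺/Pb couple is the cathode and Fe²⁺/Fe is the anode.
E°cell = −0.14 − (−0.44) = +0.30 V; balancing electrons gives n = 2.
ΔG° = −nFE°cell = −(2)(96500)(+0.30) J/mol = −57.9 kJ/mol.

−57.9 kJ/mol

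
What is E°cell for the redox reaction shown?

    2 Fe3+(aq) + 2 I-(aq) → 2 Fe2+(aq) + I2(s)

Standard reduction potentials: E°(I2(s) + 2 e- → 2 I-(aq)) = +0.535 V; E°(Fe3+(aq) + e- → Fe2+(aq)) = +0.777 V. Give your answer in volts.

Fe3+(aq) gains electrons, so the Fe³⁺/Fe²⁺ couple is the cathode; the I₂/I⁻ couple is the anode.
E°cell = E°(cathode) − E°(anode) = +0.777 − (+0.535) = +0.242 V.
The positive value indicates the reaction is spontaneous as written.

+0.242 V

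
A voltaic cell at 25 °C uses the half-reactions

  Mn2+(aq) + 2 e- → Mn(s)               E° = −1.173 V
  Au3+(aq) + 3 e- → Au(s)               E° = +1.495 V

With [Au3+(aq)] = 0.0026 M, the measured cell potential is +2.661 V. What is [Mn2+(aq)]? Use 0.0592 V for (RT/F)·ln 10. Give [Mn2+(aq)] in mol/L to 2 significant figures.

0.033 M

With Au³⁺/Au at the cathode and Mn²⁺/Mn at the anode, E°cell = +1.495 − (−1.173) = +2.668 V (n = 6).
From the Nernst equation, log Q = n(E° − E)/0.0592 = 6·(+2.668 − (+2.661))/0.0592 = 0.709.
For 2 Au3+(aq) + 3 Mn(s) → 2 Au(s) + 3 Mn2+(aq), the reaction quotient is Q = [Mn2+(aq)]^3 / [Au3+(aq)]^2.
Solving for the unknown gives log [Mn2+(aq)] = −1.487, so [Mn2+(aq)] ≈ 0.033 M.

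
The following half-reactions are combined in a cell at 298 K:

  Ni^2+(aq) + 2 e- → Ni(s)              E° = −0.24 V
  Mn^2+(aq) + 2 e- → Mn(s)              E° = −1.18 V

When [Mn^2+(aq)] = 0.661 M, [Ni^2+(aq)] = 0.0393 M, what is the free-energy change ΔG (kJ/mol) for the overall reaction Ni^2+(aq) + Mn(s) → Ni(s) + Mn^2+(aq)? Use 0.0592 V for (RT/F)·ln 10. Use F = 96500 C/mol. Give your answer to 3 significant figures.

E°cell = −0.24 − (−1.18) = +0.94 V; the balanced reaction transfers n = 2 electrons.
The reaction quotient is [Mn^2+(aq)] / [Ni^2+(aq)] = 16.8; by Nernst, E = +0.94 − (0.0592/2)(1.226) = +0.9037 V.
Then ΔG = −nFE = −2 × 96500 × +0.9037 J/mol = −174 kJ/mol.

−174 kJ/mol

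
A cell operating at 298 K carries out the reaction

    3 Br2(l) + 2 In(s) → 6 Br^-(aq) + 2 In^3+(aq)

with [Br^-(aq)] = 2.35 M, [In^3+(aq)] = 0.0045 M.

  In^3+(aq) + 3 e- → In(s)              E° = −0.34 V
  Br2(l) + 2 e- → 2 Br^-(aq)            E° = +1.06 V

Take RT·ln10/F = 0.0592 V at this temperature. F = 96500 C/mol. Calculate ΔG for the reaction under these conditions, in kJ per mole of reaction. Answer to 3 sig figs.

With Br₂/Br⁻ reduced at the cathode, E°cell = +1.06 − (−0.34) = +1.40 V and n = 6.
Here Q = [Br^-(aq)]^6·[In^3+(aq)]^2 = 0.00341 (log Q = −2.467), giving E = +1.40 − (0.0592/6)·(−2.467) = +1.4243 V.
ΔG = −nFE = −(6)(96500)(+1.4243) J/mol = −825 kJ/mol.

−825 kJ/mol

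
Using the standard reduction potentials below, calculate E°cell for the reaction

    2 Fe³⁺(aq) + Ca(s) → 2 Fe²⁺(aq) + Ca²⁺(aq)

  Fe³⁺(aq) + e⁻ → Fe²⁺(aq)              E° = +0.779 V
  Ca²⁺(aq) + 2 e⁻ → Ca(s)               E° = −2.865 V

+3.644 V

Fe³⁺(aq) gains electrons, so the Fe³⁺/Fe²⁺ couple is the cathode; the Ca²⁺/Ca couple is the anode.
E°cell = E°(cathode) − E°(anode) = +0.779 − (−2.865) = +3.644 V.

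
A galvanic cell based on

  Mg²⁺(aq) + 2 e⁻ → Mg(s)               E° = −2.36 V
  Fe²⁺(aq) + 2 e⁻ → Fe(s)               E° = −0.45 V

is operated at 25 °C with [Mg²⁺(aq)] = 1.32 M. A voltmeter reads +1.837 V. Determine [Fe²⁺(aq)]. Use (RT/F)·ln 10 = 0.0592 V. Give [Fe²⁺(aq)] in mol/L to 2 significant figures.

0.0045 M

With Fe²⁺/Fe at the cathode and Mg²⁺/Mg at the anode, E°cell = −0.45 − (−2.36) = +1.91 V (n = 2).
Rearranging E = E° − (0.0592/n)·log Q gives log Q = 2(+1.91 − (+1.837))/0.0592 = 2.466.
Balancing electrons gives Fe²⁺(aq) + Mg(s) → Fe(s) + Mg²⁺(aq); thus Q = [Mg²⁺(aq)] / [Fe²⁺(aq)].
Solving for the unknown gives log [Fe²⁺(aq)] = −2.345, so [Fe²⁺(aq)] ≈ 0.0045 M.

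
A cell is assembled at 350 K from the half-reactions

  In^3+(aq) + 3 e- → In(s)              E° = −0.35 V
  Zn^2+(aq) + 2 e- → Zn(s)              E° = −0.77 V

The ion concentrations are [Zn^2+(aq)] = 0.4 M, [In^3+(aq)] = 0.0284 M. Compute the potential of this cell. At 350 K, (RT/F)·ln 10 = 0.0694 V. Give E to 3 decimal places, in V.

+0.398 V

In³⁺/In is reduced (cathode, E° = −0.35 V) and Zn²⁺/Zn is oxidized (anode).
E°cell = −0.35 − (−0.77) = +0.42 V, with n = 6 electrons transferred.
Balancing gives 2 In^3+(aq) + 3 Zn(s) → 2 In(s) + 3 Zn^2+(aq); hence Q = [Zn^2+(aq)]^3 / [In^3+(aq)]^2 = 79.3 (log Q = 1.900).
By the Nernst equation, E = +0.42 − (0.0694/6)·(1.900) = +0.398 V.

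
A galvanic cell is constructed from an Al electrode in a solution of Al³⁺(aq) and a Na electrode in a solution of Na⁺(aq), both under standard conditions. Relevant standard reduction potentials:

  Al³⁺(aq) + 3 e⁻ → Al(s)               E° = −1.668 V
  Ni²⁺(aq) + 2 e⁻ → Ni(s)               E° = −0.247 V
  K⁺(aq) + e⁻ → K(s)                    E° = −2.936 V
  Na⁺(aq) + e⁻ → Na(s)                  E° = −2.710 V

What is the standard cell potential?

+1.042 V

Of the two couples in this cell, the one with the more positive reduction potential is reduced at the cathode: here that is Al³⁺/Al (−1.668 V); Na⁺/Na (−2.710 V) is the anode.
E°cell = E°(cathode) − E°(anode) = −1.668 − (−2.710) = +1.042 V.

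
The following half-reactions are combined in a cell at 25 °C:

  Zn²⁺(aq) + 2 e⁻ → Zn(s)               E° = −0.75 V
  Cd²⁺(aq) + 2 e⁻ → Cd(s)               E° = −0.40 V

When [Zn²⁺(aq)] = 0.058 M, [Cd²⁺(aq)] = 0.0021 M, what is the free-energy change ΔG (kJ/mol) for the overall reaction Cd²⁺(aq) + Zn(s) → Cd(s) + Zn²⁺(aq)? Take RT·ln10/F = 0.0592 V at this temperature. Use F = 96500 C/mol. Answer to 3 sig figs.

−59.3 kJ/mol

With Cd²⁺/Cd reduced at the cathode, E°cell = −0.40 − (−0.75) = +0.35 V and n = 2.
Here Q = [Zn²⁺(aq)] / [Cd²⁺(aq)] = 27.6 (log Q = 1.441), giving E = +0.35 − (0.0592/2)·(1.441) = +0.3073 V.
Then ΔG = −nFE = −2 × 96500 × +0.3073 J/mol = −59.3 kJ/mol.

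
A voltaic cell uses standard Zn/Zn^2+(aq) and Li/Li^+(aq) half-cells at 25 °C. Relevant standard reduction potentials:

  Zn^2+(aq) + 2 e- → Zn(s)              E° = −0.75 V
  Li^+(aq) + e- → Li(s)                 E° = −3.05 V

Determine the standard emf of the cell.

+2.30 V

The Zn²⁺/Zn couple has the higher E°, so Zn ion is reduced (cathode) and Li is oxidized (anode).
E°cell = E°(cathode) − E°(anode) = −0.75 − (−3.05) = +2.30 V.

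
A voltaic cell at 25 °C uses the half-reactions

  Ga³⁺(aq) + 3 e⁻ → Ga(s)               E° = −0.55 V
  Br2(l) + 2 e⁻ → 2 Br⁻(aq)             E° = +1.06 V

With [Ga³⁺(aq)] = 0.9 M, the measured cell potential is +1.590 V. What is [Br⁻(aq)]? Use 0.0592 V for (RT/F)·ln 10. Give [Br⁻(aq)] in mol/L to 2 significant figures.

Br₂/Br⁻ is the cathode (higher E°); E°cell = +1.06 − (−0.55) = +1.61 V with n = 6.
Rearranging E = E° − (0.0592/n)·log Q gives log Q = 6(+1.61 − (+1.590))/0.0592 = 2.027.
The balanced reaction is 3 Br2(l) + 2 Ga(s) → 6 Br⁻(aq) + 2 Ga³⁺(aq), so Q = [Br⁻(aq)]^6·[Ga³⁺(aq)]^2.
Substituting the known concentrations and solving, log [Br⁻(aq)] = 0.353 and [Br⁻(aq)] = 2.3 M.

2.3 M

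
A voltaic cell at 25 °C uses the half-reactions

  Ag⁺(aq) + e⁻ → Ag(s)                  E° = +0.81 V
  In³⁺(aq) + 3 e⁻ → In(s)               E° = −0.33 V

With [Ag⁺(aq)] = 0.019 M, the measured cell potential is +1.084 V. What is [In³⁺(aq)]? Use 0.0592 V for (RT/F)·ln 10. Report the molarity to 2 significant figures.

With Ag⁺/Ag at the cathode and In³⁺/In at the anode, E°cell = +0.81 − (−0.33) = +1.14 V (n = 3).
From the Nernst equation, log Q = n(E° − E)/0.0592 = 3·(+1.14 − (+1.084))/0.0592 = 2.838.
For 3 Ag⁺(aq) + In(s) → 3 Ag(s) + In³⁺(aq), the reaction quotient is Q = [In³⁺(aq)] / [Ag⁺(aq)]^3.
Substituting the known concentrations and solving, log [In³⁺(aq)] = −2.326 and [In³⁺(aq)] = 0.0047 M.

0.0047 M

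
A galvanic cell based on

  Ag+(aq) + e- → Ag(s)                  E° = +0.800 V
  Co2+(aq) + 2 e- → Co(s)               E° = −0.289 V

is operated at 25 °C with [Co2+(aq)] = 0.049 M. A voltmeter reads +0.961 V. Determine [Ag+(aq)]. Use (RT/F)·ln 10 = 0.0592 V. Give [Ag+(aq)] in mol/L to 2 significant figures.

The Ag⁺/Ag couple has the larger reduction potential, so it is the cathode: E°cell = +0.800 − (−0.289) = +1.089 V and n = 2.
Rearranging E = E° − (0.0592/n)·log Q gives log Q = 2(+1.089 − (+0.961))/0.0592 = 4.324.
For 2 Ag+(aq) + Co(s) → 2 Ag(s) + Co2+(aq), the reaction quotient is Q = [Co2+(aq)] / [Ag+(aq)]^2.
Solving for the unknown gives log [Ag+(aq)] = −2.817, so [Ag+(aq)] ≈ 0.0015 M.

0.0015 M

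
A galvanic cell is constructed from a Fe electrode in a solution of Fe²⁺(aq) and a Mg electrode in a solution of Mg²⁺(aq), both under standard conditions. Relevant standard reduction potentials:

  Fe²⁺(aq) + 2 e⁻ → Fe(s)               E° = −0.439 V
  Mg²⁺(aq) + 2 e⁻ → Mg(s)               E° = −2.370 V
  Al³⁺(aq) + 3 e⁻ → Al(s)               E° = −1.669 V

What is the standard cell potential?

+1.931 V

Of the two couples in this cell, the one with the more positive reduction potential is reduced at the cathode: here that is Fe²⁺/Fe (−0.439 V); Mg²⁺/Mg (−2.370 V) is the anode.
E°cell = E°(cathode) − E°(anode) = −0.439 − (−2.370) = +1.931 V.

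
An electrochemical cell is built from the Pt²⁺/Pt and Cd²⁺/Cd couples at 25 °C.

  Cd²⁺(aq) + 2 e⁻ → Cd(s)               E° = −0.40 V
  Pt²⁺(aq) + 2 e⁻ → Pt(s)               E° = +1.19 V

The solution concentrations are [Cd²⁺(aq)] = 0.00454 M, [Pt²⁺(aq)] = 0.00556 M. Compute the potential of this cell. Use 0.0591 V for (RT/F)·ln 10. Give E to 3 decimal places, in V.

+1.593 V

Pt²⁺/Pt is reduced (cathode, E° = +1.19 V) and Cd²⁺/Cd is oxidized (anode).
E°cell = E°cat − E°an = +1.19 − (−0.40) = +1.59 V; n = 2.
The balanced reaction is Pt²⁺(aq) + Cd(s) → Pt(s) + Cd²⁺(aq), so Q = [Cd²⁺(aq)] / [Pt²⁺(aq)] = 0.817 and log Q = −0.088.
E = E° − (0.0591/n)·log Q = +1.59 − (0.0591/2)(−0.088) = +1.593 V.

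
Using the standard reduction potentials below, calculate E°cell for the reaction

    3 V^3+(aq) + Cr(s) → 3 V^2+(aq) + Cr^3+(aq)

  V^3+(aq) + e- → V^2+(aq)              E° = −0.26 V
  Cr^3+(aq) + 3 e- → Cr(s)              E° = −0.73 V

In the reaction as written, V^3+(aq) is reduced (cathode) and Cr^3+(aq) is produced by oxidation at the anode.
E°cell = E°(cathode) − E°(anode) = −0.26 − (−0.73) = +0.47 V.

+0.47 V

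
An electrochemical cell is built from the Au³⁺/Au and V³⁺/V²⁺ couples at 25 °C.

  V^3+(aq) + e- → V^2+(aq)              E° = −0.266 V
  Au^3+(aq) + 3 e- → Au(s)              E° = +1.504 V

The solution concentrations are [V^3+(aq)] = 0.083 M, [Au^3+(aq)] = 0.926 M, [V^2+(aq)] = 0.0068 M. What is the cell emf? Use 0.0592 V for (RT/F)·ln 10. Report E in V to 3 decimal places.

The Au³⁺/Au couple has the more positive E°, so it is the cathode; V³⁺/V²⁺ is the anode.
E°cell = E°cat − E°an = +1.504 − (−0.266) = +1.770 V; n = 3.
Balancing gives Au^3+(aq) + 3 V^2+(aq) → Au(s) + 3 V^3+(aq); hence Q = [V^3+(aq)]^3 / ([Au^3+(aq)]·[V^2+(aq)]^3) = 1.96×10^3 (log Q = 3.293).
E = E° − (0.0592/n)·log Q = +1.770 − (0.0592/3)(3.293) = +1.705 V.

+1.705 V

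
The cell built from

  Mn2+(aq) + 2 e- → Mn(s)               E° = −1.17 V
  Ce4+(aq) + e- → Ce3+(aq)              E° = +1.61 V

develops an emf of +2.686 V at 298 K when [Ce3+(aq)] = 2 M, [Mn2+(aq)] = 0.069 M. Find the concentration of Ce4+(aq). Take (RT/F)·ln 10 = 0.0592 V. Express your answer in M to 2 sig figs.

0.014 M

With Ce⁴⁺/Ce³⁺ at the cathode and Mn²⁺/Mn at the anode, E°cell = +1.61 − (−1.17) = +2.78 V (n = 2).
Rearranging E = E° − (0.0592/n)·log Q gives log Q = 2(+2.78 − (+2.686))/0.0592 = 3.176.
Balancing electrons gives 2 Ce4+(aq) + Mn(s) → 2 Ce3+(aq) + Mn2+(aq); thus Q = ([Ce3+(aq)]^2·[Mn2+(aq)]) / [Ce4+(aq)]^2.
Isolating [Ce4+(aq)] in Q = 10^{3.176} yields log [Ce4+(aq)] = −1.868, i.e. 0.014 M.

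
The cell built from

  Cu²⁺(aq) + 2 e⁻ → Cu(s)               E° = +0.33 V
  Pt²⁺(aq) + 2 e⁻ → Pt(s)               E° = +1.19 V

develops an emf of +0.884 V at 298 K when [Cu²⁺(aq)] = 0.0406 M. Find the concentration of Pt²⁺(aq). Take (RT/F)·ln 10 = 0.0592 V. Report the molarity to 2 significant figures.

0.26 M

The Pt²⁺/Pt couple has the larger reduction potential, so it is the cathode: E°cell = +1.19 − (+0.33) = +0.86 V and n = 2.
Rearranging E = E° − (0.0592/n)·log Q gives log Q = 2(+0.86 − (+0.884))/0.0592 = −0.811.
Balancing electrons gives Pt²⁺(aq) + Cu(s) → Pt(s) + Cu²⁺(aq); thus Q = [Cu²⁺(aq)] / [Pt²⁺(aq)].
Isolating [Pt²⁺(aq)] in Q = 10^{−0.811} yields log [Pt²⁺(aq)] = −0.580, i.e. 0.26 M.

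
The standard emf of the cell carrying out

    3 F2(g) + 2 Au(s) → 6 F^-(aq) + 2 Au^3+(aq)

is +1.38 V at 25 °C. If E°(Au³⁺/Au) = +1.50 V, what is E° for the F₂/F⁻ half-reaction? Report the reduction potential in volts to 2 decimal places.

+2.88 V

In the reaction as written the F₂/F⁻ couple is reduced (cathode) and Au³⁺/Au is oxidized (anode), so E°cell = E°(F₂/F⁻) − E°(Au³⁺/Au).
E°(F₂/F⁻) = E°cell + E°(anode) = +1.38 + (+1.50) = +2.88 V.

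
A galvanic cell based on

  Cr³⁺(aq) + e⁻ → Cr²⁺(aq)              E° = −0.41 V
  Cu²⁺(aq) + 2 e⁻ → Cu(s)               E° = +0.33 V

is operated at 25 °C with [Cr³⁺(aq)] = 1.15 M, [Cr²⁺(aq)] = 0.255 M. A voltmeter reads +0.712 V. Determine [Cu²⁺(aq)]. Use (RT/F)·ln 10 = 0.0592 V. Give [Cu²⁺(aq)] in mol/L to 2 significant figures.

Cu²⁺/Cu is the cathode (higher E°); E°cell = +0.33 − (−0.41) = +0.74 V with n = 2.
From the Nernst equation, log Q = n(E° − E)/0.0592 = 2·(+0.74 − (+0.712))/0.0592 = 0.946.
For Cu²⁺(aq) + 2 Cr²⁺(aq) → Cu(s) + 2 Cr³⁺(aq), the reaction quotient is Q = [Cr³⁺(aq)]^2 / ([Cu²⁺(aq)]·[Cr²⁺(aq)]^2).
Isolating [Cu²⁺(aq)] in Q = 10^{0.946} yields log [Cu²⁺(aq)] = 0.362, i.e. 2.3 M.

2.3 M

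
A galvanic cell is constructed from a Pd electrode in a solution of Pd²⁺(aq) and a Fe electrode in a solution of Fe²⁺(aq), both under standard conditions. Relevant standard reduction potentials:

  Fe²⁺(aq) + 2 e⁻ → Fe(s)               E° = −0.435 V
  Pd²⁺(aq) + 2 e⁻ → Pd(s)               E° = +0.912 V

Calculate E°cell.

+1.347 V

The Pd²⁺/Pd couple has the higher E°, so Pd ion is reduced (cathode) and Fe is oxidized (anode).
E°cell = E°(cathode) − E°(anode) = +0.912 − (−0.435) = +1.347 V.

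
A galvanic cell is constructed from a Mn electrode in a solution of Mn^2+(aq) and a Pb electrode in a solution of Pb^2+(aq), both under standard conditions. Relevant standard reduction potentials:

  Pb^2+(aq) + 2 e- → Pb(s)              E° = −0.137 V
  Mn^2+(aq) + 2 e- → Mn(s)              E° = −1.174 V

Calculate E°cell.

Of the two couples in this cell, the one with the more positive reduction potential is reduced at the cathode: here that is Pb²⁺/Pb (−0.137 V); Mn²⁺/Mn (−1.174 V) is the anode.
E°cell = E°(cathode) − E°(anode) = −0.137 − (−1.174) = +1.037 V.

+1.037 V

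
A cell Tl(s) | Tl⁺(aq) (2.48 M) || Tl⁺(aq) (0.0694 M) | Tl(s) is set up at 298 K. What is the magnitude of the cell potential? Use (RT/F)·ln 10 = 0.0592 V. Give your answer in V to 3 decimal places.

0.092 V

For a concentration cell E°cell = 0, since both electrodes use the same couple.
The compartment with the higher Tl⁺(aq) concentration (2.48 M) acts as the cathode; ions are reduced there and produced at the dilute (0.0694 M) anode.
With n = 1, Ecell = −(0.0592/1)·log([dilute]/[conc]) = −(0.0592/1)·log(0.0694/2.48) = +0.092 V.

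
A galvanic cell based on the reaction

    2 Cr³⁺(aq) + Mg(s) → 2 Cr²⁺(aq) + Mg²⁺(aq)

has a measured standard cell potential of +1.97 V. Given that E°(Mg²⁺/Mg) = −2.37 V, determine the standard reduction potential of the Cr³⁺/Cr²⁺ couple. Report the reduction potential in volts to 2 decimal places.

In the reaction as written the Cr³⁺/Cr²⁺ couple is reduced (cathode) and Mg²⁺/Mg is oxidized (anode), so E°cell = E°(Cr³⁺/Cr²⁺) − E°(Mg²⁺/Mg).
E°(Cr³⁺/Cr²⁺) = E°cell + E°(anode) = +1.97 + (−2.37) = −0.40 V.

−0.40 V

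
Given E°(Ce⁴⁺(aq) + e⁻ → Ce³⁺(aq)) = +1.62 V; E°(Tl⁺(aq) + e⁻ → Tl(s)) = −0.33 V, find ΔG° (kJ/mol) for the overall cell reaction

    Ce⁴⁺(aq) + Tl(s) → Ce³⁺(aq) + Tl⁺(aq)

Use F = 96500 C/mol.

−188 kJ/mol

In the reaction as written Ce⁴⁺(aq) is reduced, so the Ce⁴⁺/Ce³⁺ couple is the cathode and Tl⁺/Tl is the anode.
E°cell = +1.62 − (−0.33) = +1.95 V; balancing electrons gives n = 1.
ΔG° = −nFE°cell = −(1)(96500)(+1.95) J/mol = −188 kJ/mol.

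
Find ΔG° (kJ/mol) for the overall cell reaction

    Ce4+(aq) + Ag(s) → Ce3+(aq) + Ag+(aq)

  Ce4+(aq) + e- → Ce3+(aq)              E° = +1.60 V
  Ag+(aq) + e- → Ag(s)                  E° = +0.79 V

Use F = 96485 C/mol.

−78.2 kJ/mol

In the reaction as written Ce4+(aq) is reduced, so the Ce⁴⁺/Ce³⁺ couple is the cathode and Ag⁺/Ag is the anode.
E°cell = +1.60 − (+0.79) = +0.81 V; balancing electrons gives n = 1.
ΔG° = −nFE°cell = −(1)(96485)(+0.81) J/mol = −78.2 kJ/mol.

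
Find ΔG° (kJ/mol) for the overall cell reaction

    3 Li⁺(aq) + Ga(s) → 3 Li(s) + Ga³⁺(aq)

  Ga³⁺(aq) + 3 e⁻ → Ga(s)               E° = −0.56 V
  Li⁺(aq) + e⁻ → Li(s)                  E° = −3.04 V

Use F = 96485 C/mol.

+718 kJ/mol

In the reaction as written Li⁺(aq) is reduced, so the Li⁺/Li couple is the cathode and Ga³⁺/Ga is the anode.
E°cell = −3.04 − (−0.56) = −2.48 V; balancing electrons gives n = 3.
ΔG° = −nFE°cell = −(3)(96485)(−2.48) J/mol = +718 kJ/mol.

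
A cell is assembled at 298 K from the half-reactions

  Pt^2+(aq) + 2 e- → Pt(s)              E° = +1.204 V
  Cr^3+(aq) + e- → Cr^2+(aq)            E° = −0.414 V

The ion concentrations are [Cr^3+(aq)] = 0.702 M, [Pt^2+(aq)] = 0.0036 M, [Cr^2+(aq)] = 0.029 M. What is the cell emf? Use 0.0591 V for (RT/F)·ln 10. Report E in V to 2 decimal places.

+1.46 V

Pt²⁺/Pt is reduced (cathode, E° = +1.204 V) and Cr³⁺/Cr²⁺ is oxidized (anode).
The standard potential is +1.204 − (−0.414) = +1.618 V and the balanced reaction transfers n = 2 electrons.
For the overall reaction Pt^2+(aq) + 2 Cr^2+(aq) → Pt(s) + 2 Cr^3+(aq), Q = [Cr^3+(aq)]^2 / ([Pt^2+(aq)]·[Cr^2+(aq)]^2) = 1.63×10^5, giving log Q = 5.212.
E = E° − (0.0591/n)·log Q = +1.618 − (0.0591/2)(5.212) = +1.46 V.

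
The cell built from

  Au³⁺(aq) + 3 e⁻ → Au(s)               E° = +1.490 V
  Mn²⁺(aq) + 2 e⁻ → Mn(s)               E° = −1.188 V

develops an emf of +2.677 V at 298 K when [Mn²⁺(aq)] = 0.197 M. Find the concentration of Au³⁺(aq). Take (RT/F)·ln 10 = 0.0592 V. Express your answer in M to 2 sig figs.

0.078 M

Au³⁺/Au is the cathode (higher E°); E°cell = +1.490 − (−1.188) = +2.678 V with n = 6.
Rearranging E = E° − (0.0592/n)·log Q gives log Q = 6(+2.678 − (+2.677))/0.0592 = 0.101.
The balanced reaction is 2 Au³⁺(aq) + 3 Mn(s) → 2 Au(s) + 3 Mn²⁺(aq), so Q = [Mn²⁺(aq)]^3 / [Au³⁺(aq)]^2.
Substituting the known concentrations and solving, log [Au³⁺(aq)] = −1.109 and [Au³⁺(aq)] = 0.078 M.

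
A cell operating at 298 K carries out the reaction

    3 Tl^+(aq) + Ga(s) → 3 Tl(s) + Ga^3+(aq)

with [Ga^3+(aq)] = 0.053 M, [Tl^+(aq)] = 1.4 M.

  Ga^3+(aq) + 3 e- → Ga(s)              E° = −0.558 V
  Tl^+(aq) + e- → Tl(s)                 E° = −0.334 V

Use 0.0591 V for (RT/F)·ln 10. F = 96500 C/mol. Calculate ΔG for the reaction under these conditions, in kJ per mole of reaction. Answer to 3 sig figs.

With Tl⁺/Tl reduced at the cathode, E°cell = −0.334 − (−0.558) = +0.224 V and n = 3.
The reaction quotient is [Ga^3+(aq)] / [Tl^+(aq)]^3 = 0.0193; by Nernst, E = +0.224 − (0.0591/3)(−1.714) = +0.2578 V.
Then ΔG = −nFE = −3 × 96500 × +0.2578 J/mol = −74.6 kJ/mol.

−74.6 kJ/mol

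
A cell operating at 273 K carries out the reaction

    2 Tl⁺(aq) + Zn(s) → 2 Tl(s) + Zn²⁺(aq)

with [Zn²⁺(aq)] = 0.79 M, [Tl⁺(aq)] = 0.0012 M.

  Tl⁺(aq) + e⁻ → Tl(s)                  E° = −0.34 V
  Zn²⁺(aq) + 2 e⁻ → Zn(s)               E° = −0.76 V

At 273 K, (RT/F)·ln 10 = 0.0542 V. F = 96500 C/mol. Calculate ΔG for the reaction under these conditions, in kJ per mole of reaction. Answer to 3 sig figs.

−51.0 kJ/mol

E°cell = −0.34 − (−0.76) = +0.42 V; the balanced reaction transfers n = 2 electrons.
Q = [Zn²⁺(aq)] / [Tl⁺(aq)]^2 = 5.49×10^5, so log Q = 5.739 and E = +0.42 − (0.0542/2)(5.739) = +0.2645 V.
Then ΔG = −nFE = −2 × 96500 × +0.2645 J/mol = −51.0 kJ/mol.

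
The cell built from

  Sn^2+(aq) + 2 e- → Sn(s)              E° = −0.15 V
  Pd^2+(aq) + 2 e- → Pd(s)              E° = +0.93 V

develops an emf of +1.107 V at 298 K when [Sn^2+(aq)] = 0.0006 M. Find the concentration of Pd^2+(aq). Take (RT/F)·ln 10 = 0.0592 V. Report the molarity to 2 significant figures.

0.0049 M

The Pd²⁺/Pd couple has the larger reduction potential, so it is the cathode: E°cell = +0.93 − (−0.15) = +1.08 V and n = 2.
From the Nernst equation, log Q = n(E° − E)/0.0592 = 2·(+1.08 − (+1.107))/0.0592 = −0.912.
The balanced reaction is Pd^2+(aq) + Sn(s) → Pd(s) + Sn^2+(aq), so Q = [Sn^2+(aq)] / [Pd^2+(aq)].
Solving for the unknown gives log [Pd^2+(aq)] = −2.310, so [Pd^2+(aq)] ≈ 0.0049 M.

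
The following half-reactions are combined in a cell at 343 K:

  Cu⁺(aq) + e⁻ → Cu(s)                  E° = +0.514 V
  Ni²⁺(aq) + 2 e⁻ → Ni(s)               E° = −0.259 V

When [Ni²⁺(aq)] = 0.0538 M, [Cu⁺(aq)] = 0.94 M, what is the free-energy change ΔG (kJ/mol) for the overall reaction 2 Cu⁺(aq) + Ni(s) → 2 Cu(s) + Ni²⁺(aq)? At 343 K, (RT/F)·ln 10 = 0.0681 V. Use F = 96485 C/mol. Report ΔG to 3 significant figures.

−157 kJ/mol

The standard cell potential is +0.514 − (−0.259) = +0.773 V, with n = 2 electrons in the balanced equation.
The reaction quotient is [Ni²⁺(aq)] / [Cu⁺(aq)]^2 = 0.0609; by Nernst, E = +0.773 − (0.0681/2)(−1.215) = +0.8144 V.
Finally ΔG = −nFE = −(2)(96485 C/mol)(+0.8144 V) = −157 kJ/mol.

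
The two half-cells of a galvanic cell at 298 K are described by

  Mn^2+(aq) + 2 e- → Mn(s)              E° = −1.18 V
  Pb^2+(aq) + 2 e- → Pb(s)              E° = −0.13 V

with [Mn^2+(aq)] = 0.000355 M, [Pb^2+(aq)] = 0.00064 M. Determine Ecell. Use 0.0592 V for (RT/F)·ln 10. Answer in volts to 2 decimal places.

+1.06 V

Since E°(Pb²⁺/Pb) > E°(Mn²⁺/Mn), Pb²⁺/Pb serves as the cathode.
E°cell = −0.13 − (−1.18) = +1.05 V, with n = 2 electrons transferred.
Balancing gives Pb^2+(aq) + Mn(s) → Pb(s) + Mn^2+(aq); hence Q = [Mn^2+(aq)] / [Pb^2+(aq)] = 0.555 (log Q = −0.256).
Applying E = E° − (RT ln10/nF)·log Q gives +1.05 − (0.0592/2)(−0.256) = +1.06 V.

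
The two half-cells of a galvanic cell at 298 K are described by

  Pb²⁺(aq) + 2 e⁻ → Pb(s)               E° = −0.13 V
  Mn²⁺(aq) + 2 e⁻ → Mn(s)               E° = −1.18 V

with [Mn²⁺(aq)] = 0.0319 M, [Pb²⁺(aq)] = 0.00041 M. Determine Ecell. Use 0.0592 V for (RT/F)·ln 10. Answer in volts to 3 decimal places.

+0.994 V

The Pb²⁺/Pb couple has the more positive E°, so it is the cathode; Mn²⁺/Mn is the anode.
E°cell = E°cat − E°an = −0.13 − (−1.18) = +1.05 V; n = 2.
The balanced reaction is Pb²⁺(aq) + Mn(s) → Pb(s) + Mn²⁺(aq), so Q = [Mn²⁺(aq)] / [Pb²⁺(aq)] = 77.8 and log Q = 1.891.
Applying E = E° − (RT ln10/nF)·log Q gives +1.05 − (0.0592/2)(1.891) = +0.994 V.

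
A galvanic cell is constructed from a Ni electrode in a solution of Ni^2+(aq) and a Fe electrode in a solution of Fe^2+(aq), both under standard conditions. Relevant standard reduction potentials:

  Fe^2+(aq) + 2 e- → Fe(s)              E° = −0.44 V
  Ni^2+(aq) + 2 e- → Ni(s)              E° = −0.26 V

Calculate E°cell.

+0.18 V

Of the two couples in this cell, the one with the more positive reduction potential is reduced at the cathode: here that is Ni²⁺/Ni (−0.26 V); Fe²⁺/Fe (−0.44 V) is the anode.
E°cell = E°(cathode) − E°(anode) = −0.26 − (−0.44) = +0.18 V.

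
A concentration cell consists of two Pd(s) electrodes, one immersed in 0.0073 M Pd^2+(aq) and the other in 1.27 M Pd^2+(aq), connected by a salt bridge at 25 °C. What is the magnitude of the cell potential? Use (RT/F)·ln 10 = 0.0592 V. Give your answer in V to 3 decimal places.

For a concentration cell E°cell = 0, since both electrodes use the same couple.
The compartment with the higher Pd^2+(aq) concentration (1.27 M) acts as the cathode; ions are reduced there and produced at the dilute (0.0073 M) anode.
With n = 2, Ecell = −(0.0592/2)·log([dilute]/[conc]) = −(0.0592/2)·log(0.0073/1.27) = +0.066 V.

0.066 V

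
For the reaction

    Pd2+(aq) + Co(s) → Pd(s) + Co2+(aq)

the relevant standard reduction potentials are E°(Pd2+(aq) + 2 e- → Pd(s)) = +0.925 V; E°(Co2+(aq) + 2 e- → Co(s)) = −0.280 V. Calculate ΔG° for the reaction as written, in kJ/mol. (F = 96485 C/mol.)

−233 kJ/mol

In the reaction as written Pd2+(aq) is reduced, so the Pd²⁺/Pd couple is the cathode and Co²⁺/Co is the anode.
E°cell = +0.925 − (−0.280) = +1.205 V; balancing electrons gives n = 2.
ΔG° = −nFE°cell = −(2)(96485)(+1.205) J/mol = −233 kJ/mol.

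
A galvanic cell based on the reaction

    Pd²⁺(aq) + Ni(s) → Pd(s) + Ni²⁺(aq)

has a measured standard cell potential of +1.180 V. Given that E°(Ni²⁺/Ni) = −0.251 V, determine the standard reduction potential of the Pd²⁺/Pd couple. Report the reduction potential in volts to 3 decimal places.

In the reaction as written the Pd²⁺/Pd couple is reduced (cathode) and Ni²⁺/Ni is oxidized (anode), so E°cell = E°(Pd²⁺/Pd) − E°(Ni²⁺/Ni).
E°(Pd²⁺/Pd) = E°cell + E°(anode) = +1.180 + (−0.251) = +0.929 V.

+0.929 V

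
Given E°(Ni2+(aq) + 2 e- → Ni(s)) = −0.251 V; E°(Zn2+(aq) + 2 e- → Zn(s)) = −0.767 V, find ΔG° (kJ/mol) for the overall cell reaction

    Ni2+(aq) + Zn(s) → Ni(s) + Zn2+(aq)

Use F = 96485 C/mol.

−99.6 kJ/mol

In the reaction as written Ni2+(aq) is reduced, so the Ni²⁺/Ni couple is the cathode and Zn²⁺/Zn is the anode.
E°cell = −0.251 − (−0.767) = +0.516 V; balancing electrons gives n = 2.
ΔG° = −nFE°cell = −(2)(96485)(+0.516) J/mol = −99.6 kJ/mol.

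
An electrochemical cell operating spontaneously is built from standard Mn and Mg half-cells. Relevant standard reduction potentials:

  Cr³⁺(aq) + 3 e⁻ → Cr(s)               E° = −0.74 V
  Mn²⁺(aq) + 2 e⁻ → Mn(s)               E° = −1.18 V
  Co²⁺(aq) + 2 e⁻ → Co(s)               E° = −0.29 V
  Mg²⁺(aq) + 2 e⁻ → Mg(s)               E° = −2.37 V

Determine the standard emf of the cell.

Of the two couples in this cell, the one with the more positive reduction potential is reduced at the cathode: here that is Mn²⁺/Mn (−1.18 V); Mg²⁺/Mg (−2.37 V) is the anode.
E°cell = E°(cathode) − E°(anode) = −1.18 − (−2.37) = +1.19 V.

+1.19 V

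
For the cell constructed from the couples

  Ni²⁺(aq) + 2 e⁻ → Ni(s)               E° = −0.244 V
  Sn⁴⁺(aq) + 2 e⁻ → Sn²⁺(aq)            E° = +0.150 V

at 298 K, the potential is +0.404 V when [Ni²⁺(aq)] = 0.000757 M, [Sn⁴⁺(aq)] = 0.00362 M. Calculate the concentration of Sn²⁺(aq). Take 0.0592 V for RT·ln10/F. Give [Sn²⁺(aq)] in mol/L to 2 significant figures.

With Sn⁴⁺/Sn²⁺ at the cathode and Ni²⁺/Ni at the anode, E°cell = +0.150 − (−0.244) = +0.394 V (n = 2).
From the Nernst equation, log Q = n(E° − E)/0.0592 = 2·(+0.394 − (+0.404))/0.0592 = −0.338.
Balancing electrons gives Sn⁴⁺(aq) + Ni(s) → Sn²⁺(aq) + Ni²⁺(aq); thus Q = ([Sn²⁺(aq)]·[Ni²⁺(aq)]) / [Sn⁴⁺(aq)].
Substituting the known concentrations and solving, log [Sn²⁺(aq)] = 0.342 and [Sn²⁺(aq)] = 2.2 M.

2.2 M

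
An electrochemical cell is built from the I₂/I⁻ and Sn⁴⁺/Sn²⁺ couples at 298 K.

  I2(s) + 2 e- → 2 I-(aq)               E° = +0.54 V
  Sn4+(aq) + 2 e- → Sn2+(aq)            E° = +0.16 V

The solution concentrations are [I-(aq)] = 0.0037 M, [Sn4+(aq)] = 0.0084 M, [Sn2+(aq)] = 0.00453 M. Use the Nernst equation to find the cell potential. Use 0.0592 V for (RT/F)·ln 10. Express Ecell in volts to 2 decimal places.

+0.52 V

I₂/I⁻ is reduced (cathode, E° = +0.54 V) and Sn⁴⁺/Sn²⁺ is oxidized (anode).
The standard potential is +0.54 − (+0.16) = +0.38 V and the balanced reaction transfers n = 2 electrons.
Balancing gives I2(s) + Sn2+(aq) → 2 I-(aq) + Sn4+(aq); hence Q = ([I-(aq)]^2·[Sn4+(aq)]) / [Sn2+(aq)] = 2.54×10^−5 (log Q = −4.595).
By the Nernst equation, E = +0.38 − (0.0592/2)·(−4.595) = +0.52 V.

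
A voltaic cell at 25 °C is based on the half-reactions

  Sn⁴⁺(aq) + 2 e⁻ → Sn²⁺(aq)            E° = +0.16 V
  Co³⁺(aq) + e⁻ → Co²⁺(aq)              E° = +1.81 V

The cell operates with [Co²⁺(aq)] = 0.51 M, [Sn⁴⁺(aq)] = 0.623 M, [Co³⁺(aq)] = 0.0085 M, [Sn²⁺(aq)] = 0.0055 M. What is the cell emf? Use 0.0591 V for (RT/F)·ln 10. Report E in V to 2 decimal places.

Co³⁺/Co²⁺ is reduced (cathode, E° = +1.81 V) and Sn⁴⁺/Sn²⁺ is oxidized (anode).
E°cell = +1.81 − (+0.16) = +1.65 V, with n = 2 electrons transferred.
The balanced reaction is 2 Co³⁺(aq) + Sn²⁺(aq) → 2 Co²⁺(aq) + Sn⁴⁺(aq), so Q = ([Co²⁺(aq)]^2·[Sn⁴⁺(aq)]) / ([Co³⁺(aq)]^2·[Sn²⁺(aq)]) = 4.08×10^5 and log Q = 5.610.
Applying E = E° − (RT ln10/nF)·log Q gives +1.65 − (0.0591/2)(5.610) = +1.48 V.

+1.48 V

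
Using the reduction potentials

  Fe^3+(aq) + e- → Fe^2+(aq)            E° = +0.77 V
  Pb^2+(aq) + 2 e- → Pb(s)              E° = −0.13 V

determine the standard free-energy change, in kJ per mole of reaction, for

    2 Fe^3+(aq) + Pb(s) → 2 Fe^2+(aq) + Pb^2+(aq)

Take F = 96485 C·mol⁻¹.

−174 kJ/mol

In the reaction as written Fe^3+(aq) is reduced, so the Fe³⁺/Fe²⁺ couple is the cathode and Pb²⁺/Pb is the anode.
E°cell = +0.77 − (−0.13) = +0.90 V; balancing electrons gives n = 2.
ΔG° = −nFE°cell = −(2)(96485)(+0.90) J/mol = −174 kJ/mol.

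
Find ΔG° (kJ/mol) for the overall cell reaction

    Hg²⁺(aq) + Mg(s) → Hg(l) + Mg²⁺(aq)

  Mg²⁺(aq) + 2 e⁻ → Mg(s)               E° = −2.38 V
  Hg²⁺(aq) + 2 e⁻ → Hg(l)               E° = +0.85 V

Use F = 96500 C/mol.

In the reaction as written Hg²⁺(aq) is reduced, so the Hg²⁺/Hg couple is the cathode and Mg²⁺/Mg is the anode.
E°cell = +0.85 − (−2.38) = +3.23 V; balancing electrons gives n = 2.
ΔG° = −nFE°cell = −(2)(96500)(+3.23) J/mol = −623 kJ/mol.

−623 kJ/mol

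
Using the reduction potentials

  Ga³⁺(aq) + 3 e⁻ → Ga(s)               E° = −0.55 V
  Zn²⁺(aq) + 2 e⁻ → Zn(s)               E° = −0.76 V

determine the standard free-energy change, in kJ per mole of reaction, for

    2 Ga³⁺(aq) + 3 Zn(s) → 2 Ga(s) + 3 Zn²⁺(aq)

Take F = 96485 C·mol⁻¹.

In the reaction as written Ga³⁺(aq) is reduced, so the Ga³⁺/Ga couple is the cathode and Zn²⁺/Zn is the anode.
E°cell = −0.55 − (−0.76) = +0.21 V; balancing electrons gives n = 6.
ΔG° = −nFE°cell = −(6)(96485)(+0.21) J/mol = −122 kJ/mol.

−122 kJ/mol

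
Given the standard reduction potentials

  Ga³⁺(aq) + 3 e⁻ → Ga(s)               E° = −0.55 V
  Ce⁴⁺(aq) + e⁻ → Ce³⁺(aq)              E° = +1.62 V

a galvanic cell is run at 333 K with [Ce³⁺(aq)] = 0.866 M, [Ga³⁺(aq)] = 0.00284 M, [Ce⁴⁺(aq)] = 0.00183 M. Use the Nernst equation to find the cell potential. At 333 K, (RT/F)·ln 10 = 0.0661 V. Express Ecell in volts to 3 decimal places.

Since E°(Ce⁴⁺/Ce³⁺) > E°(Ga³⁺/Ga), Ce⁴⁺/Ce³⁺ serves as the cathode.
The standard potential is +1.62 − (−0.55) = +2.17 V and the balanced reaction transfers n = 3 electrons.
For the overall reaction 3 Ce⁴⁺(aq) + Ga(s) → 3 Ce³⁺(aq) + Ga³⁺(aq), Q = ([Ce³⁺(aq)]^3·[Ga³⁺(aq)]) / [Ce⁴⁺(aq)]^3 = 3.01×10^5, giving log Q = 5.479.
E = E° − (0.0661/n)·log Q = +2.17 − (0.0661/3)(5.479) = +2.049 V.

+2.049 V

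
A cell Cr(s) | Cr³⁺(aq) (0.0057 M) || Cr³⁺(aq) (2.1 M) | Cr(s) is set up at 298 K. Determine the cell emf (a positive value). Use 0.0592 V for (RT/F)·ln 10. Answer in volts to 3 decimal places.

0.051 V

For a concentration cell E°cell = 0, since both electrodes use the same couple.
The compartment with the higher Cr³⁺(aq) concentration (2.1 M) acts as the cathode; ions are reduced there and produced at the dilute (0.0057 M) anode.
With n = 3, Ecell = −(0.0592/3)·log([dilute]/[conc]) = −(0.0592/3)·log(0.0057/2.1) = +0.051 V.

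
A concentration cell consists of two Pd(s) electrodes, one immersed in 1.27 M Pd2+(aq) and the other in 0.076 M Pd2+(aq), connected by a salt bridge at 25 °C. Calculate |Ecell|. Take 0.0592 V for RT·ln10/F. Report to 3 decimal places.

For a concentration cell E°cell = 0, since both electrodes use the same couple.
The compartment with the higher Pd2+(aq) concentration (1.27 M) acts as the cathode; ions are reduced there and produced at the dilute (0.076 M) anode.
With n = 2, Ecell = −(0.0592/2)·log([dilute]/[conc]) = −(0.0592/2)·log(0.076/1.27) = +0.036 V.

0.036 V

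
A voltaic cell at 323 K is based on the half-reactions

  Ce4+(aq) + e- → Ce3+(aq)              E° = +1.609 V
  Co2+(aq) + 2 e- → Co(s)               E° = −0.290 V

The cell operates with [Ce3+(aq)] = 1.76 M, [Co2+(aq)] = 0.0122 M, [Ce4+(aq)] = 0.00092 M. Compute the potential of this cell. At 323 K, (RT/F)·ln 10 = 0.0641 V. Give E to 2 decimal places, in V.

Ce⁴⁺/Ce³⁺ is reduced (cathode, E° = +1.609 V) and Co²⁺/Co is oxidized (anode).
E°cell = +1.609 − (−0.290) = +1.899 V, with n = 2 electrons transferred.
Balancing gives 2 Ce4+(aq) + Co(s) → 2 Ce3+(aq) + Co2+(aq); hence Q = ([Ce3+(aq)]^2·[Co2+(aq)]) / [Ce4+(aq)]^2 = 4.46×10^4 (log Q = 4.650).
E = E° − (0.0641/n)·log Q = +1.899 − (0.0641/2)(4.650) = +1.75 V.

+1.75 V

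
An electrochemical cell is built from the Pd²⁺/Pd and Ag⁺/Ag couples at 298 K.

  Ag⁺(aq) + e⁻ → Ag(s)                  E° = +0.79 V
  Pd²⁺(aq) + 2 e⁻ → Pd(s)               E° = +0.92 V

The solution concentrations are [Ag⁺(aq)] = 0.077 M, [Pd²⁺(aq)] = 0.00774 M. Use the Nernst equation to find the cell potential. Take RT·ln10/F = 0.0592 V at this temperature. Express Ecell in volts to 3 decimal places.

Since E°(Pd²⁺/Pd) > E°(Ag⁺/Ag), Pd²⁺/Pd serves as the cathode.
E°cell = +0.92 − (+0.79) = +0.13 V, with n = 2 electrons transferred.
For the overall reaction Pd²⁺(aq) + 2 Ag(s) → Pd(s) + 2 Ag⁺(aq), Q = [Ag⁺(aq)]^2 / [Pd²⁺(aq)] = 0.766, giving log Q = −0.116.
By the Nernst equation, E = +0.13 − (0.0592/2)·(−0.116) = +0.133 V.

+0.133 V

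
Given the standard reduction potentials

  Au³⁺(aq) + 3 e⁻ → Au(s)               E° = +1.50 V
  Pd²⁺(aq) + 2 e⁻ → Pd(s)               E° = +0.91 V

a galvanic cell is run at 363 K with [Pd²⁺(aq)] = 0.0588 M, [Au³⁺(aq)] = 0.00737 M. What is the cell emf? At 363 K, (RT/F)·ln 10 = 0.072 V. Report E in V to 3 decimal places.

+0.583 V

The Au³⁺/Au couple has the more positive E°, so it is the cathode; Pd²⁺/Pd is the anode.
E°cell = E°cat − E°an = +1.50 − (+0.91) = +0.59 V; n = 6.
Balancing gives 2 Au³⁺(aq) + 3 Pd(s) → 2 Au(s) + 3 Pd²⁺(aq); hence Q = [Pd²⁺(aq)]^3 / [Au³⁺(aq)]^2 = 3.74 (log Q = 0.573).
Applying E = E° − (RT ln10/nF)·log Q gives +0.59 − (0.072/6)(0.573) = +0.583 V.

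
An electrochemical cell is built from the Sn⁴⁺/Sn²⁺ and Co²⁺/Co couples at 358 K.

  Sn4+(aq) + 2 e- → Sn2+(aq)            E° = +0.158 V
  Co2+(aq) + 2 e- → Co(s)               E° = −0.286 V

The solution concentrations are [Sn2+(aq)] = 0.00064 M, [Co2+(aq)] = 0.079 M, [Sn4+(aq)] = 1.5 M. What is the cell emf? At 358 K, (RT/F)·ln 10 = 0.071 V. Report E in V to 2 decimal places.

The Sn⁴⁺/Sn²⁺ couple has the more positive E°, so it is the cathode; Co²⁺/Co is the anode.
E°cell = +0.158 − (−0.286) = +0.444 V, with n = 2 electrons transferred.
For the overall reaction Sn4+(aq) + Co(s) → Sn2+(aq) + Co2+(aq), Q = ([Sn2+(aq)]·[Co2+(aq)]) / [Sn4+(aq)] = 3.37×10^−5, giving log Q = −4.472.
E = E° − (0.071/n)·log Q = +0.444 − (0.071/2)(−4.472) = +0.60 V.

+0.60 V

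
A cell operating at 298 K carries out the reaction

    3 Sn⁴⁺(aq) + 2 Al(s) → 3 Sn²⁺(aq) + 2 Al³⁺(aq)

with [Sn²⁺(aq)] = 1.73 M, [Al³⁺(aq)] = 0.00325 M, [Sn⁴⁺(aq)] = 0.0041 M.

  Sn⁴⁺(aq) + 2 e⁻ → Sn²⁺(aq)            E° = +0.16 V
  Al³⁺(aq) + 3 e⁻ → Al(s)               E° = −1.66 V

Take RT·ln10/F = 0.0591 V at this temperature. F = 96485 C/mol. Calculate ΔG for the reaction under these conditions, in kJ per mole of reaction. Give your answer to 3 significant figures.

−1040 kJ/mol

With Sn⁴⁺/Sn²⁺ reduced at the cathode, E°cell = +0.16 − (−1.66) = +1.82 V and n = 6.
Q = ([Sn²⁺(aq)]^3·[Al³⁺(aq)]^2) / [Sn⁴⁺(aq)]^3 = 794, so log Q = 2.900 and E = +1.82 − (0.0591/6)(2.900) = +1.7914 V.
Finally ΔG = −nFE = −(6)(96485 C/mol)(+1.7914 V) = −1040 kJ/mol.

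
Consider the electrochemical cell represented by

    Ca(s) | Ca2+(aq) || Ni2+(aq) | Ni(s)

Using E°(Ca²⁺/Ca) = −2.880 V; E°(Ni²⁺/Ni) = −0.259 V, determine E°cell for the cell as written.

By convention the left-hand electrode in cell notation is the anode (oxidation) and the right-hand electrode is the cathode (reduction).
E°cell = E°(right) − E°(left) = −0.259 − (−2.880) = +2.621 V.

+2.621 V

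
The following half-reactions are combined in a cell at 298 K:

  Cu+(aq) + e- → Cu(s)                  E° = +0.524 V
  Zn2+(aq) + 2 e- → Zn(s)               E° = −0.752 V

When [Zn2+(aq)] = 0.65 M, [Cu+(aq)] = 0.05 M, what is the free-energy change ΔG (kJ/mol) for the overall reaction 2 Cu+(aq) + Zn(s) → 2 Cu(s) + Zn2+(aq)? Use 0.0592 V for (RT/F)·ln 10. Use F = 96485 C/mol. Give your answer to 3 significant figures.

With Cu⁺/Cu reduced at the cathode, E°cell = +0.524 − (−0.752) = +1.276 V and n = 2.
Here Q = [Zn2+(aq)] / [Cu+(aq)]^2 = 260 (log Q = 2.415), giving E = +1.276 − (0.0592/2)·(2.415) = +1.2045 V.
Then ΔG = −nFE = −2 × 96485 × +1.2045 J/mol = −232 kJ/mol.

−232 kJ/mol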